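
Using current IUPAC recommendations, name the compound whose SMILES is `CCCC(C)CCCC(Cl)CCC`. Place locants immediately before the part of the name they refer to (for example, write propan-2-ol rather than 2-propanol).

4-chloro-8-methylundecane

The parent chain contains 11 carbons (undecane).
Choose the numbering such that the locant sets are identical either way, so the alphabetically earlier chloro substituent takes the lower locant (4 rather than 8).
With this numbering: a chloro group at C-4; a methyl group at C-8.
Substituent prefixes are cited in alphabetical order (multiplying prefixes like di-/tri- are ignored for ordering).
The name is 4-chloro-8-methylundecane.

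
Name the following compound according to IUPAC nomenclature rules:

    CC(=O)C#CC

pent-3-yn-2-one

Counting along the main chain through the carbonyl and the multiple bond gives 5 carbons: the parent is pentane.
The principal characteristic group is a ketone (C=O on an internal carbon), named with the suffix -one.
There is one C≡C triple bond, indicated by the ending -yne.
The numbering direction is chosen so that numbering from this end puts the carbonyl group at C-2 rather than C-4.
With this numbering: the carbonyl at C-2; the triple bond between C-3 and C-4.
Assembling the pieces gives pent-3-yn-2-one.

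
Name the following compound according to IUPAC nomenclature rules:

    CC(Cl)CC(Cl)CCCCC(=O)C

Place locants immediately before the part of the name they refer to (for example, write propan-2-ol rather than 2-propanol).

7,9-dichlorodecan-2-one

Counting along the main chain through the carbonyl gives 10 carbons: the parent is decane.
A ketone (C=O on an internal carbon) is the principal characteristic group, giving the suffix -one.
The numbering direction is chosen so that numbering from this end puts the carbonyl group at C-2 rather than C-9.
This places the carbonyl at C-2; chloro groups at C-7 and C-9.
The name is 7,9-dichlorodecan-2-one.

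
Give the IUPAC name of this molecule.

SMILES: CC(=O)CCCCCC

octan-2-one

Counting along the main chain through the carbonyl gives 8 carbons: the parent is octane.
The principal characteristic group is a ketone (C=O on an internal carbon), named with the suffix -one.
Choose the numbering such that numbering from this end puts the carbonyl group at C-2 rather than C-7.
With this numbering: the carbonyl at C-2.
Assembling the pieces gives octan-2-one.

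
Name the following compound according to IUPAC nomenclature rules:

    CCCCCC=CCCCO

dec-4-en-1-ol

The longest chain bearing the –OH group and the multiple bond is 10 carbons long (decane).
An alcohol (–OH) is the principal characteristic group, giving the suffix -ol.
A C=C double bond in the chain gives the infix -ene-.
The numbering direction is chosen so that numbering from this end puts the hydroxyl group at C-1 rather than C-10.
This places the hydroxyl at C-1; the double bond between C-4 and C-5.
Assembling the pieces gives dec-4-en-1-ol.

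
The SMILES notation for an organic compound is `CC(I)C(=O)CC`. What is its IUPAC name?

The longest carbon chain that includes the carbonyl has 5 carbons, so the parent hydride is pentane.
The highest-priority functional group is a ketone (C=O on an internal carbon), so the name ends in -one.
Number the chain so that the substituent locant set {2} is lower than {4} at the first point of difference.
With this numbering: the carbonyl at C-3; an iodo group at C-2.
The name is 2-iodopentan-3-one.

2-iodopentan-3-one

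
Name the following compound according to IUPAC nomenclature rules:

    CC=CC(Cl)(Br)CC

4-bromo-4-chlorohex-2-ene

The longest carbon chain that includes the multiple bond has 6 carbons, so the parent hydride is hexane.
A C=C double bond in the chain gives the infix -ene-.
Choose the numbering such that numbering from this end puts the double bond at C-2 rather than C-4.
This places the double bond between C-2 and C-3; a bromo group at C-4; a chloro group at C-4.
Prefixes are listed alphabetically: bromo, chloro.
The name is 4-bromo-4-chlorohex-2-ene.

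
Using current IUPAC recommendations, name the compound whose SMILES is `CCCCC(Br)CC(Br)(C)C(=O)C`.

The longest carbon chain that includes the carbonyl has 9 carbons, so the parent hydride is nonane.
The principal characteristic group is a ketone (C=O on an internal carbon), named with the suffix -one.
Choose the numbering such that numbering from this end puts the carbonyl group at C-2 rather than C-8.
With this numbering: the carbonyl at C-2; bromo groups at C-3 and C-5; a methyl group at C-3.
The substituents are ordered alphabetically, ignoring any di-/tri- multipliers.
Assembling the pieces gives 3,5-dibromo-3-methylnonan-2-one.

3,5-dibromo-3-methylnonan-2-one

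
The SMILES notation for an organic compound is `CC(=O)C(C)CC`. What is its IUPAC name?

The longest chain bearing the carbonyl is 5 carbons long (pentane).
A ketone (C=O on an internal carbon) is the principal characteristic group, giving the suffix -one.
Choose the numbering such that numbering from this end puts the carbonyl group at C-2 rather than C-4.
That gives the carbonyl at C-2; a methyl group at C-3.
Assembling the pieces gives 3-methylpentan-2-one.

3-methylpentan-2-one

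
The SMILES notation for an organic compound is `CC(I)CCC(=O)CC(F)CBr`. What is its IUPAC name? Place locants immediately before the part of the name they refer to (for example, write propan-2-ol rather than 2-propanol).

Counting along the main chain through the carbonyl gives 8 carbons: the parent is octane.
A ketone (C=O on an internal carbon) is the principal characteristic group, giving the suffix -one.
Number the chain so that numbering from this end puts the carbonyl group at C-4 rather than C-5.
That gives the carbonyl at C-4; a bromo group at C-1; a fluoro group at C-2; an iodo group at C-7.
Prefixes are listed alphabetically: bromo, fluoro, iodo.
Assembling the pieces gives 1-bromo-2-fluoro-7-iodooctan-4-one.

1-bromo-2-fluoro-7-iodooctan-4-one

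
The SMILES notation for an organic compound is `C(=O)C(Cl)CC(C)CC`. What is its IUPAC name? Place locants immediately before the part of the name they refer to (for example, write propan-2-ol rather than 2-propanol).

2-chloro-4-methylhexanal

The longest carbon chain that includes the –CHO group has 6 carbons, so the parent hydride is hexane.
An aldehyde (terminal –CHO) is the principal characteristic group, giving the suffix -al.
Number the chain so that the aldehyde carbon is C-1 by definition.
That gives a chloro group at C-2; a methyl group at C-4.
Prefixes are listed alphabetically: chloro, methyl.
Assembling the pieces gives 2-chloro-4-methylhexanal.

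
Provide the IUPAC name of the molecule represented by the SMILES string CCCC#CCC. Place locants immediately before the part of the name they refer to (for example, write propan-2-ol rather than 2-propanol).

hept-3-yne

Counting along the main chain through the multiple bond gives 7 carbons: the parent is heptane.
A C≡C triple bond in the chain gives the infix -yne-.
Choose the numbering such that numbering from this end puts the triple bond at C-3 rather than C-4.
This places the triple bond between C-3 and C-4.
Putting it together: hept-3-yne.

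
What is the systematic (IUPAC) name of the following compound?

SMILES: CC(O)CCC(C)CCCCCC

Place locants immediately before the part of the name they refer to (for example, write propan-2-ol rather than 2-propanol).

The longest chain bearing the –OH group is 11 carbons long (undecane).
The highest-priority functional group is an alcohol (–OH), so the name ends in -ol.
Number the chain so that numbering from this end puts the hydroxyl group at C-2 rather than C-10.
That gives the hydroxyl at C-2; a methyl group at C-5.
Putting it together: 5-methylundecan-2-ol.

5-methylundecan-2-ol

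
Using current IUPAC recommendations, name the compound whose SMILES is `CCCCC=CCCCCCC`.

dodec-5-ene

The longest carbon chain that includes the multiple bond has 12 carbons, so the parent hydride is dodecane.
There is one C=C double bond, indicated by the ending -ene.
Number the chain so that numbering from this end puts the double bond at C-5 rather than C-7.
This places the double bond between C-5 and C-6.
Putting it together: dodec-5-ene.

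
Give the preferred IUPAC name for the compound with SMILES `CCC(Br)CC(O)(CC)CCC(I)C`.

7-bromo-5-ethyl-2-iodononan-5-ol

The longest chain bearing the –OH group is 9 carbons long (nonane).
The principal characteristic group is an alcohol (–OH), named with the suffix -ol.
The numbering direction is chosen so that the substituent locant set {2,5,7} is lower than {3,5,8} at the first point of difference.
With this numbering: the hydroxyl at C-5; a bromo group at C-7; an ethyl group at C-5; an iodo group at C-2.
Substituent prefixes are cited in alphabetical order (multiplying prefixes like di-/tri- are ignored for ordering).
The name is 7-bromo-5-ethyl-2-iodononan-5-ol.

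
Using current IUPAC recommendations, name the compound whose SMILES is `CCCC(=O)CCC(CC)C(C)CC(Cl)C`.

Counting along the main chain through the carbonyl gives 11 carbons: the parent is undecane.
The principal characteristic group is a ketone (C=O on an internal carbon), named with the suffix -one.
Number the chain so that numbering from this end puts the carbonyl group at C-4 rather than C-8.
This places the carbonyl at C-4; a chloro group at C-10; an ethyl group at C-7; a methyl group at C-8.
Prefixes are listed alphabetically: chloro, ethyl, methyl.
Assembling the pieces gives 10-chloro-7-ethyl-8-methylundecan-4-one.

10-chloro-7-ethyl-8-methylundecan-4-one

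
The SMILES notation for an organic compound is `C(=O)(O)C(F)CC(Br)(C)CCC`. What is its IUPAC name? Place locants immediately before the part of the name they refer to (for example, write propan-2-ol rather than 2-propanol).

The longest chain bearing the –COOH group is 7 carbons long (heptane).
The principal characteristic group is a carboxylic acid (terminal –COOH), named with the suffix -oic acid.
Choose the numbering such that the carboxylic acid carbon is C-1 by definition.
That gives a bromo group at C-4; a fluoro group at C-2; a methyl group at C-4.
The substituents are ordered alphabetically, ignoring any di-/tri- multipliers.
Putting it together: 4-bromo-2-fluoro-4-methylheptanoic acid.

4-bromo-2-fluoro-4-methylheptanoic acid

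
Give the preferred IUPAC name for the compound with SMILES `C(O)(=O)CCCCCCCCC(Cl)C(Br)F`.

11-bromo-10-chloro-11-fluoroundecanoic acid

The longest chain bearing the –COOH group is 11 carbons long (undecane).
The principal characteristic group is a carboxylic acid (terminal –COOH), named with the suffix -oic acid.
The numbering direction is chosen so that the carboxylic acid carbon is C-1 by definition.
That gives a bromo group at C-11; a chloro group at C-10; a fluoro group at C-11.
Substituent prefixes are cited in alphabetical order (multiplying prefixes like di-/tri- are ignored for ordering).
The name is 11-bromo-10-chloro-11-fluoroundecanoic acid.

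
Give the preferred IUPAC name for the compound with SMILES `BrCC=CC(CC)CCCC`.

The longest chain bearing the multiple bond is 8 carbons long (octane).
A C=C double bond in the chain gives the infix -ene-.
The numbering direction is chosen so that numbering from this end puts the double bond at C-2 rather than C-6.
This places the double bond between C-2 and C-3; a bromo group at C-1; an ethyl group at C-4.
Substituent prefixes are cited in alphabetical order (multiplying prefixes like di-/tri- are ignored for ordering).
The name is 1-bromo-4-ethyloct-2-ene.

1-bromo-4-ethyloct-2-ene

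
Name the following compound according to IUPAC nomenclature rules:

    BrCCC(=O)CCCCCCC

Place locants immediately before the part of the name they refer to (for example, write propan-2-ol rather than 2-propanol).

The longest chain bearing the carbonyl is 10 carbons long (decane).
A ketone (C=O on an internal carbon) is the principal characteristic group, giving the suffix -one.
Choose the numbering such that numbering from this end puts the carbonyl group at C-3 rather than C-8.
With this numbering: the carbonyl at C-3; a bromo group at C-1.
Putting it together: 1-bromodecan-3-one.

1-bromodecan-3-one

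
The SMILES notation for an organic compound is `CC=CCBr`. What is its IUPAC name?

1-bromobut-2-ene

The longest carbon chain that includes the multiple bond has 4 carbons, so the parent hydride is butane.
A C=C double bond in the chain gives the infix -ene-.
Number the chain so that the substituent locant set {1} is lower than {4} at the first point of difference.
This places the double bond between C-2 and C-3; a bromo group at C-1.
Putting it together: 1-bromobut-2-ene.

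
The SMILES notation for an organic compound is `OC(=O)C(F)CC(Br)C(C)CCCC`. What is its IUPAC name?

4-bromo-2-fluoro-5-methylnonanoic acid

The longest chain bearing the –COOH group is 9 carbons long (nonane).
The principal characteristic group is a carboxylic acid (terminal –COOH), named with the suffix -oic acid.
Number the chain so that the carboxylic acid carbon is C-1 by definition.
With this numbering: a bromo group at C-4; a fluoro group at C-2; a methyl group at C-5.
Substituent prefixes are cited in alphabetical order (multiplying prefixes like di-/tri- are ignored for ordering).
Assembling the pieces gives 4-bromo-2-fluoro-5-methylnonanoic acid.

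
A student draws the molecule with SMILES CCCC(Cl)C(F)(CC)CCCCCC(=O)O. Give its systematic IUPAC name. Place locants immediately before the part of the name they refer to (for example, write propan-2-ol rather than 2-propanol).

The longest chain bearing the –COOH group is 11 carbons long (undecane).
The highest-priority functional group is a carboxylic acid (terminal –COOH), so the name ends in -oic acid.
The numbering direction is chosen so that the carboxylic acid carbon is C-1 by definition.
With this numbering: a chloro group at C-8; an ethyl group at C-7; a fluoro group at C-7.
The substituents are ordered alphabetically, ignoring any di-/tri- multipliers.
Putting it together: 8-chloro-7-ethyl-7-fluoroundecanoic acid.

8-chloro-7-ethyl-7-fluoroundecanoic acid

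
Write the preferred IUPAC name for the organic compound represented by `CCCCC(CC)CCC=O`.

The longest carbon chain that includes the –CHO group has 8 carbons, so the parent hydride is octane.
The principal characteristic group is an aldehyde (terminal –CHO), named with the suffix -al.
The numbering direction is chosen so that the aldehyde carbon is C-1 by definition.
This places an ethyl group at C-4.
Putting it together: 4-ethyloctanal.

4-ethyloctanal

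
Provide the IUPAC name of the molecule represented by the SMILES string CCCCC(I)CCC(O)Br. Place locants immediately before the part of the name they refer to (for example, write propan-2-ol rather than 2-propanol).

The longest carbon chain that includes the –OH group has 8 carbons, so the parent hydride is octane.
The principal characteristic group is an alcohol (–OH), named with the suffix -ol.
Choose the numbering such that numbering from this end puts the hydroxyl group at C-1 rather than C-8.
That gives the hydroxyl at C-1; a bromo group at C-1; an iodo group at C-4.
Substituent prefixes are cited in alphabetical order (multiplying prefixes like di-/tri- are ignored for ordering).
Putting it together: 1-bromo-4-iodooctan-1-ol.

1-bromo-4-iodooctan-1-ol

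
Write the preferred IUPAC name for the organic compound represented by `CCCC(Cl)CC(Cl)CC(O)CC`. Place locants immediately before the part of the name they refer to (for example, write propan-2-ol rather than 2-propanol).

The longest carbon chain that includes the –OH group has 10 carbons, so the parent hydride is decane.
The principal characteristic group is an alcohol (–OH), named with the suffix -ol.
The numbering direction is chosen so that numbering from this end puts the hydroxyl group at C-3 rather than C-8.
That gives the hydroxyl at C-3; chloro groups at C-5 and C-7.
Assembling the pieces gives 5,7-dichlorodecan-3-ol.

5,7-dichlorodecan-3-ol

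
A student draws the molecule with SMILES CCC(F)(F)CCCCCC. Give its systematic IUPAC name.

The parent chain contains 9 carbons (nonane).
Choose the numbering such that the substituent locant set {3,3} is lower than {7,7} at the first point of difference.
That gives two fluoro groups at C-3.
Putting it together: 3,3-difluorononane.

3,3-difluorononane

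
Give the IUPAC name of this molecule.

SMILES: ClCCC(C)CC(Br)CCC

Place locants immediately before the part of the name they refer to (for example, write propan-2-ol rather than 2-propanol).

The longest continuous carbon chain has 8 atoms, so the parent hydride is octane.
Choose the numbering such that the substituent locant set {1,3,5} is lower than {4,6,8} at the first point of difference.
With this numbering: a bromo group at C-5; a chloro group at C-1; a methyl group at C-3.
Prefixes are listed alphabetically: bromo, chloro, methyl.
Assembling the pieces gives 5-bromo-1-chloro-3-methyloctane.

5-bromo-1-chloro-3-methyloctane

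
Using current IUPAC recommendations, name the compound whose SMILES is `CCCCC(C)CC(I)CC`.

3-iodo-5-methylnonane

The longest carbon chain is 9 atoms: the parent is nonane.
Number the chain so that the substituent locant set {3,5} is lower than {5,7} at the first point of difference.
With this numbering: an iodo group at C-3; a methyl group at C-5.
Substituent prefixes are cited in alphabetical order (multiplying prefixes like di-/tri- are ignored for ordering).
Assembling the pieces gives 3-iodo-5-methylnonane.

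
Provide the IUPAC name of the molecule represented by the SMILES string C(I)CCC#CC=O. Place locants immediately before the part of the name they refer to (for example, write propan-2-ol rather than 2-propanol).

6-iodohex-2-ynal

The longest carbon chain that includes the –CHO group and the multiple bond has 6 carbons, so the parent hydride is hexane.
The principal characteristic group is an aldehyde (terminal –CHO), named with the suffix -al.
The chain contains a C≡C triple bond, so the unsaturation ending is -yne.
Number the chain so that the aldehyde carbon is C-1 by definition.
With this numbering: the triple bond between C-2 and C-3; an iodo group at C-6.
Putting it together: 6-iodohex-2-ynal.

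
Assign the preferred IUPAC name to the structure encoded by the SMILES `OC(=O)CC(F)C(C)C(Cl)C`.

5-chloro-3-fluoro-4-methylhexanoic acid

The longest chain bearing the –COOH group is 6 carbons long (hexane).
The principal characteristic group is a carboxylic acid (terminal –COOH), named with the suffix -oic acid.
The numbering direction is chosen so that the carboxylic acid carbon is C-1 by definition.
With this numbering: a chloro group at C-5; a fluoro group at C-3; a methyl group at C-4.
The substituents are ordered alphabetically, ignoring any di-/tri- multipliers.
Putting it together: 5-chloro-3-fluoro-4-methylhexanoic acid.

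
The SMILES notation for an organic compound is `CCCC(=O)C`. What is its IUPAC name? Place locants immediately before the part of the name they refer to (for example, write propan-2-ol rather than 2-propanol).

The longest carbon chain that includes the carbonyl has 5 carbons, so the parent hydride is pentane.
The principal characteristic group is a ketone (C=O on an internal carbon), named with the suffix -one.
Number the chain so that numbering from this end puts the carbonyl group at C-2 rather than C-4.
This places the carbonyl at C-2.
The name is pentan-2-one.

pentan-2-one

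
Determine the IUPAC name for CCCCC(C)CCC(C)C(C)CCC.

4,5,8-trimethyldodecane

The longest continuous carbon chain has 12 atoms, so the parent hydride is dodecane.
The numbering direction is chosen so that the substituent locant set {4,5,8} is lower than {5,8,9} at the first point of difference.
This places methyl groups at C-4 and C-5 and C-8.
Putting it together: 4,5,8-trimethyldodecane.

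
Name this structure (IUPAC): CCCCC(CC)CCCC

5-ethylnonane

The longest continuous carbon chain has 9 atoms, so the parent hydride is nonane.
The molecule is symmetric, so either numbering direction gives the same locants.
This places an ethyl group at C-5.
The name is 5-ethylnonane.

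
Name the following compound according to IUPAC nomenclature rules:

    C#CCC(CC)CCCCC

4-ethylnon-1-yne

The longest carbon chain that includes the multiple bond has 9 carbons, so the parent hydride is nonane.
There is one C≡C triple bond, indicated by the ending -yne.
Choose the numbering such that numbering from this end puts the triple bond at C-1 rather than C-8.
This places the triple bond between C-1 and C-2; an ethyl group at C-4.
Putting it together: 4-ethylnon-1-yne.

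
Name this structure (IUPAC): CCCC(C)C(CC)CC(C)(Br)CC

The longest carbon chain is 9 atoms: the parent is nonane.
Choose the numbering such that the substituent locant set {3,3,5,6} is lower than {4,5,7,7} at the first point of difference.
This places a bromo group at C-3; an ethyl group at C-5; methyl groups at C-3 and C-6.
Prefixes are listed alphabetically: bromo, ethyl, methyl.
Putting it together: 3-bromo-5-ethyl-3,6-dimethylnonane.

3-bromo-5-ethyl-3,6-dimethylnonane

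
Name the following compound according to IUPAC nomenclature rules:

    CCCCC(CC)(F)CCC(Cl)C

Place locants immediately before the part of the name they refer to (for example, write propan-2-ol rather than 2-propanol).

2-chloro-5-ethyl-5-fluorononane

The longest carbon chain is 9 atoms: the parent is nonane.
Number the chain so that the substituent locant set {2,5,5} is lower than {5,5,8} at the first point of difference.
That gives a chloro group at C-2; an ethyl group at C-5; a fluoro group at C-5.
The substituents are ordered alphabetically, ignoring any di-/tri- multipliers.
Putting it together: 2-chloro-5-ethyl-5-fluorononane.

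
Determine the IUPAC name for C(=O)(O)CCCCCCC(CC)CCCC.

8-ethyldodecanoic acid

Counting along the main chain through the –COOH group gives 12 carbons: the parent is dodecane.
A carboxylic acid (terminal –COOH) is the principal characteristic group, giving the suffix -oic acid.
The numbering direction is chosen so that the carboxylic acid carbon is C-1 by definition.
With this numbering: an ethyl group at C-8.
The name is 8-ethyldodecanoic acid.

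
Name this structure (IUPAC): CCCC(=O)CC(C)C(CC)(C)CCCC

The longest chain bearing the carbonyl is 11 carbons long (undecane).
A ketone (C=O on an internal carbon) is the principal characteristic group, giving the suffix -one.
The numbering direction is chosen so that numbering from this end puts the carbonyl group at C-4 rather than C-8.
This places the carbonyl at C-4; an ethyl group at C-7; methyl groups at C-6 and C-7.
Substituent prefixes are cited in alphabetical order (multiplying prefixes like di-/tri- are ignored for ordering).
The name is 7-ethyl-6,7-dimethylundecan-4-one.

7-ethyl-6,7-dimethylundecan-4-one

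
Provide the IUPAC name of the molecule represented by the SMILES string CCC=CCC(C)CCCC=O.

5-methyldec-7-enal

The longest chain bearing the –CHO group and the multiple bond is 10 carbons long (decane).
The highest-priority functional group is an aldehyde (terminal –CHO), so the name ends in -al.
A C=C double bond in the chain gives the infix -ene-.
The numbering direction is chosen so that the aldehyde carbon is C-1 by definition.
With this numbering: the double bond between C-7 and C-8; a methyl group at C-5.
Assembling the pieces gives 5-methyldec-7-enal.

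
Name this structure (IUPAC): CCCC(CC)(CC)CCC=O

Counting along the main chain through the –CHO group gives 7 carbons: the parent is heptane.
The highest-priority functional group is an aldehyde (terminal –CHO), so the name ends in -al.
Choose the numbering such that the aldehyde carbon is C-1 by definition.
That gives two ethyl groups at C-4.
Assembling the pieces gives 4,4-diethylheptanal.

4,4-diethylheptanal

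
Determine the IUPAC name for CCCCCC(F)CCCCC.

6-fluoroundecane

The parent chain contains 11 carbons (undecane).
The molecule is symmetric, so either numbering direction gives the same locants.
With this numbering: a fluoro group at C-6.
Assembling the pieces gives 6-fluoroundecane.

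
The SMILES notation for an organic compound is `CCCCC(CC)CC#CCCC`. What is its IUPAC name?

7-ethylundec-4-yne

The longest carbon chain that includes the multiple bond has 11 carbons, so the parent hydride is undecane.
A C≡C triple bond in the chain gives the infix -yne-.
The numbering direction is chosen so that numbering from this end puts the triple bond at C-4 rather than C-7.
With this numbering: the triple bond between C-4 and C-5; an ethyl group at C-7.
Putting it together: 7-ethylundec-4-yne.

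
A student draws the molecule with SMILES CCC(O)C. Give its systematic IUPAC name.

The longest carbon chain that includes the –OH group has 4 carbons, so the parent hydride is butane.
An alcohol (–OH) is the principal characteristic group, giving the suffix -ol.
The numbering direction is chosen so that numbering from this end puts the hydroxyl group at C-2 rather than C-3.
That gives the hydroxyl at C-2.
Assembling the pieces gives butan-2-ol.

butan-2-ol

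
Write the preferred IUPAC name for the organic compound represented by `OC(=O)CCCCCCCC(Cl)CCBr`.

11-bromo-9-chloroundecanoic acid

The longest carbon chain that includes the –COOH group has 11 carbons, so the parent hydride is undecane.
A carboxylic acid (terminal –COOH) is the principal characteristic group, giving the suffix -oic acid.
Number the chain so that the carboxylic acid carbon is C-1 by definition.
That gives a bromo group at C-11; a chloro group at C-9.
The substituents are ordered alphabetically, ignoring any di-/tri- multipliers.
The name is 11-bromo-9-chloroundecanoic acid.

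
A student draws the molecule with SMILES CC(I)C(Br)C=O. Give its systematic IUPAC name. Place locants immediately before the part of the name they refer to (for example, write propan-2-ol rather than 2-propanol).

The longest carbon chain that includes the –CHO group has 4 carbons, so the parent hydride is butane.
The highest-priority functional group is an aldehyde (terminal –CHO), so the name ends in -al.
Number the chain so that the aldehyde carbon is C-1 by definition.
With this numbering: a bromo group at C-2; an iodo group at C-3.
Prefixes are listed alphabetically: bromo, iodo.
Putting it together: 2-bromo-3-iodobutanal.

2-bromo-3-iodobutanal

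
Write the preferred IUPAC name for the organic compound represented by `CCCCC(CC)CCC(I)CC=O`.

Counting along the main chain through the –CHO group gives 10 carbons: the parent is decane.
The principal characteristic group is an aldehyde (terminal –CHO), named with the suffix -al.
Number the chain so that the aldehyde carbon is C-1 by definition.
This places an ethyl group at C-6; an iodo group at C-3.
Prefixes are listed alphabetically: ethyl, iodo.
Assembling the pieces gives 6-ethyl-3-iododecanal.

6-ethyl-3-iododecanal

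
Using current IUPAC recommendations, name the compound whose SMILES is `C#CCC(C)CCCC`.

Counting along the main chain through the multiple bond gives 8 carbons: the parent is octane.
There is one C≡C triple bond, indicated by the ending -yne.
Number the chain so that numbering from this end puts the triple bond at C-1 rather than C-7.
With this numbering: the triple bond between C-1 and C-2; a methyl group at C-4.
Putting it together: 4-methyloct-1-yne.

4-methyloct-1-yne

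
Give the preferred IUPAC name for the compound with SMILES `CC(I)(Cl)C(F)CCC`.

The longest carbon chain is 6 atoms: the parent is hexane.
Number the chain so that the substituent locant set {2,2,3} is lower than {4,5,5} at the first point of difference.
This places a chloro group at C-2; a fluoro group at C-3; an iodo group at C-2.
The substituents are ordered alphabetically, ignoring any di-/tri- multipliers.
Putting it together: 2-chloro-3-fluoro-2-iodohexane.

2-chloro-3-fluoro-2-iodohexane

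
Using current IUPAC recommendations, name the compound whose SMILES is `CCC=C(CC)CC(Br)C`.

The longest carbon chain that includes the multiple bond has 7 carbons, so the parent hydride is heptane.
There is one C=C double bond, indicated by the ending -ene.
Choose the numbering such that numbering from this end puts the double bond at C-3 rather than C-4.
That gives the double bond between C-3 and C-4; a bromo group at C-6; an ethyl group at C-4.
The substituents are ordered alphabetically, ignoring any di-/tri- multipliers.
Assembling the pieces gives 6-bromo-4-ethylhept-3-ene.

6-bromo-4-ethylhept-3-ene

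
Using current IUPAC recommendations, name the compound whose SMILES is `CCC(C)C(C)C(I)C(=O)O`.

Counting along the main chain through the –COOH group gives 6 carbons: the parent is hexane.
The highest-priority functional group is a carboxylic acid (terminal –COOH), so the name ends in -oic acid.
The numbering direction is chosen so that the carboxylic acid carbon is C-1 by definition.
With this numbering: an iodo group at C-2; methyl groups at C-3 and C-4.
Substituent prefixes are cited in alphabetical order (multiplying prefixes like di-/tri- are ignored for ordering).
Assembling the pieces gives 2-iodo-3,4-dimethylhexanoic acid.

2-iodo-3,4-dimethylhexanoic acid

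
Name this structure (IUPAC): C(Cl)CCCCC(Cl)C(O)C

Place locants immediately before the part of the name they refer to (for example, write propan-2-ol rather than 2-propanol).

3,8-dichlorooctan-2-ol

The longest chain bearing the –OH group is 8 carbons long (octane).
An alcohol (–OH) is the principal characteristic group, giving the suffix -ol.
Number the chain so that numbering from this end puts the hydroxyl group at C-2 rather than C-7.
With this numbering: the hydroxyl at C-2; chloro groups at C-3 and C-8.
Putting it together: 3,8-dichlorooctan-2-ol.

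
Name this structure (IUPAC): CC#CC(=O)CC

hex-4-yn-3-one

The longest chain bearing the carbonyl and the multiple bond is 6 carbons long (hexane).
The highest-priority functional group is a ketone (C=O on an internal carbon), so the name ends in -one.
The chain contains a C≡C triple bond, so the unsaturation ending is -yne.
The numbering direction is chosen so that numbering from this end puts the carbonyl group at C-3 rather than C-4.
With this numbering: the carbonyl at C-3; the triple bond between C-4 and C-5.
Assembling the pieces gives hex-4-yn-3-one.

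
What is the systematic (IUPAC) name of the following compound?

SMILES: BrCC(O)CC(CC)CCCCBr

The longest carbon chain that includes the –OH group has 8 carbons, so the parent hydride is octane.
The principal characteristic group is an alcohol (–OH), named with the suffix -ol.
Number the chain so that numbering from this end puts the hydroxyl group at C-2 rather than C-7.
This places the hydroxyl at C-2; bromo groups at C-1 and C-8; an ethyl group at C-4.
The substituents are ordered alphabetically, ignoring any di-/tri- multipliers.
The name is 1,8-dibromo-4-ethyloctan-2-ol.

1,8-dibromo-4-ethyloctan-2-ol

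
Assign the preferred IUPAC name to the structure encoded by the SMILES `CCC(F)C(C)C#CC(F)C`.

2,6-difluoro-5-methyloct-3-yne

Counting along the main chain through the multiple bond gives 8 carbons: the parent is octane.
There is one C≡C triple bond, indicated by the ending -yne.
The numbering direction is chosen so that numbering from this end puts the triple bond at C-3 rather than C-5.
That gives the triple bond between C-3 and C-4; fluoro groups at C-2 and C-6; a methyl group at C-5.
Substituent prefixes are cited in alphabetical order (multiplying prefixes like di-/tri- are ignored for ordering).
The name is 2,6-difluoro-5-methyloct-3-yne.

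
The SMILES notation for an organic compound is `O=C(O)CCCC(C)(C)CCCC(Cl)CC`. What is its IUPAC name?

9-chloro-5,5-dimethylundecanoic acid

Counting along the main chain through the –COOH group gives 11 carbons: the parent is undecane.
The highest-priority functional group is a carboxylic acid (terminal –COOH), so the name ends in -oic acid.
Number the chain so that the carboxylic acid carbon is C-1 by definition.
With this numbering: a chloro group at C-9; two methyl groups at C-5.
The substituents are ordered alphabetically, ignoring any di-/tri- multipliers.
Assembling the pieces gives 9-chloro-5,5-dimethylundecanoic acid.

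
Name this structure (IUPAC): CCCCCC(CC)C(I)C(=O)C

4-ethyl-3-iodononan-2-one

The longest chain bearing the carbonyl is 9 carbons long (nonane).
A ketone (C=O on an internal carbon) is the principal characteristic group, giving the suffix -one.
Number the chain so that numbering from this end puts the carbonyl group at C-2 rather than C-8.
This places the carbonyl at C-2; an ethyl group at C-4; an iodo group at C-3.
Prefixes are listed alphabetically: ethyl, iodo.
Assembling the pieces gives 4-ethyl-3-iodononan-2-one.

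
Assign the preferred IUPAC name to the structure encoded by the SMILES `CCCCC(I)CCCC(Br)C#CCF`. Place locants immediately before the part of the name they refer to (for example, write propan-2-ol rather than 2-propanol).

4-bromo-1-fluoro-8-iodododec-2-yne

The longest carbon chain that includes the multiple bond has 12 carbons, so the parent hydride is dodecane.
The chain contains a C≡C triple bond, so the unsaturation ending is -yne.
Choose the numbering such that numbering from this end puts the triple bond at C-2 rather than C-10.
With this numbering: the triple bond between C-2 and C-3; a bromo group at C-4; a fluoro group at C-1; an iodo group at C-8.
Substituent prefixes are cited in alphabetical order (multiplying prefixes like di-/tri- are ignored for ordering).
Assembling the pieces gives 4-bromo-1-fluoro-8-iodododec-2-yne.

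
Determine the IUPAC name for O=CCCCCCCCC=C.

Counting along the main chain through the –CHO group and the multiple bond gives 10 carbons: the parent is decane.
The highest-priority functional group is an aldehyde (terminal –CHO), so the name ends in -al.
The chain contains a C=C double bond, so the unsaturation ending is -ene.
Number the chain so that the aldehyde carbon is C-1 by definition.
With this numbering: the double bond between C-9 and C-10.
Assembling the pieces gives dec-9-enal.

dec-9-enal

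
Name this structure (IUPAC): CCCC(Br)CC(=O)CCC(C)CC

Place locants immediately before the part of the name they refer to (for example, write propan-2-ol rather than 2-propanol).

Counting along the main chain through the carbonyl gives 11 carbons: the parent is undecane.
A ketone (C=O on an internal carbon) is the principal characteristic group, giving the suffix -one.
The numbering direction is chosen so that the substituent locant set {3,8} is lower than {4,9} at the first point of difference.
This places the carbonyl at C-6; a bromo group at C-8; a methyl group at C-3.
The substituents are ordered alphabetically, ignoring any di-/tri- multipliers.
The name is 8-bromo-3-methylundecan-6-one.

8-bromo-3-methylundecan-6-one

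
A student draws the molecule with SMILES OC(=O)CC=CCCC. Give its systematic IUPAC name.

Counting along the main chain through the –COOH group and the multiple bond gives 7 carbons: the parent is heptane.
A carboxylic acid (terminal –COOH) is the principal characteristic group, giving the suffix -oic acid.
There is one C=C double bond, indicated by the ending -ene.
Choose the numbering such that the carboxylic acid carbon is C-1 by definition.
This places the double bond between C-3 and C-4.
Assembling the pieces gives hept-3-enoic acid.

hept-3-enoic acid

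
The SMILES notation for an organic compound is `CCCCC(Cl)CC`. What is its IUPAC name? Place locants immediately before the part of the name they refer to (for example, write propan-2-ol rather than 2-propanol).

3-chloroheptane

The parent chain contains 7 carbons (heptane).
Choose the numbering such that the substituent locant set {3} is lower than {5} at the first point of difference.
With this numbering: a chloro group at C-3.
Putting it together: 3-chloroheptane.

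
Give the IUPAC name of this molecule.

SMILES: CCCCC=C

Counting along the main chain through the multiple bond gives 6 carbons: the parent is hexane.
The chain contains a C=C double bond, so the unsaturation ending is -ene.
The numbering direction is chosen so that numbering from this end puts the double bond at C-1 rather than C-5.
With this numbering: the double bond between C-1 and C-2.
Putting it together: hex-1-ene.

hex-1-ene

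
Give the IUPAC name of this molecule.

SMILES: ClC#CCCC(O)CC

The longest chain bearing the –OH group and the multiple bond is 7 carbons long (heptane).
The principal characteristic group is an alcohol (–OH), named with the suffix -ol.
A C≡C triple bond in the chain gives the infix -yne-.
The numbering direction is chosen so that numbering from this end puts the hydroxyl group at C-3 rather than C-5.
This places the hydroxyl at C-3; the triple bond between C-6 and C-7; a chloro group at C-7.
Putting it together: 7-chlorohept-6-yn-3-ol.

7-chlorohept-6-yn-3-ol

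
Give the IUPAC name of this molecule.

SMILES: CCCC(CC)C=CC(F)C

5-ethyl-2-fluorooct-3-ene

Counting along the main chain through the multiple bond gives 8 carbons: the parent is octane.
A C=C double bond in the chain gives the infix -ene-.
Choose the numbering such that numbering from this end puts the double bond at C-3 rather than C-5.
This places the double bond between C-3 and C-4; an ethyl group at C-5; a fluoro group at C-2.
Substituent prefixes are cited in alphabetical order (multiplying prefixes like di-/tri- are ignored for ordering).
Assembling the pieces gives 5-ethyl-2-fluorooct-3-ene.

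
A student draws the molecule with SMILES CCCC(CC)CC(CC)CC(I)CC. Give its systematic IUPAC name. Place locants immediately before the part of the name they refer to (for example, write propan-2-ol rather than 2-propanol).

5,7-diethyl-3-iododecane

The parent chain contains 10 carbons (decane).
Choose the numbering such that the substituent locant set {3,5,7} is lower than {4,6,8} at the first point of difference.
With this numbering: ethyl groups at C-5 and C-7; an iodo group at C-3.
Prefixes are listed alphabetically: ethyl, iodo.
The name is 5,7-diethyl-3-iododecane.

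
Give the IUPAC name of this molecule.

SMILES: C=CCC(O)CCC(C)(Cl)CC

7-chloro-7-methylnon-1-en-4-ol

The longest carbon chain that includes the –OH group and the multiple bond has 9 carbons, so the parent hydride is nonane.
The highest-priority functional group is an alcohol (–OH), so the name ends in -ol.
The chain contains a C=C double bond, so the unsaturation ending is -ene.
Number the chain so that numbering from this end puts the hydroxyl group at C-4 rather than C-6.
With this numbering: the hydroxyl at C-4; the double bond between C-1 and C-2; a chloro group at C-7; a methyl group at C-7.
The substituents are ordered alphabetically, ignoring any di-/tri- multipliers.
Putting it together: 7-chloro-7-methylnon-1-en-4-ol.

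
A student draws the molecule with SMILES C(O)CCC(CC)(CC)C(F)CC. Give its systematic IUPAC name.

4,4-diethyl-5-fluoroheptan-1-ol

The longest carbon chain that includes the –OH group has 7 carbons, so the parent hydride is heptane.
The highest-priority functional group is an alcohol (–OH), so the name ends in -ol.
Number the chain so that numbering from this end puts the hydroxyl group at C-1 rather than C-7.
That gives the hydroxyl at C-1; two ethyl groups at C-4; a fluoro group at C-5.
Prefixes are listed alphabetically: ethyl, fluoro.
The name is 4,4-diethyl-5-fluoroheptan-1-ol.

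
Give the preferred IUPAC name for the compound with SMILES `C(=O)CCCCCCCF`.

8-fluorooctanal

The longest chain bearing the –CHO group is 8 carbons long (octane).
The highest-priority functional group is an aldehyde (terminal –CHO), so the name ends in -al.
Choose the numbering such that the aldehyde carbon is C-1 by definition.
That gives a fluoro group at C-8.
Assembling the pieces gives 8-fluorooctanal.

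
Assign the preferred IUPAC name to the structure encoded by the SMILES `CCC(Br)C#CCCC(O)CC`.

8-bromodec-6-yn-3-ol

The longest carbon chain that includes the –OH group and the multiple bond has 10 carbons, so the parent hydride is decane.
An alcohol (–OH) is the principal characteristic group, giving the suffix -ol.
A C≡C triple bond in the chain gives the infix -yne-.
Number the chain so that numbering from this end puts the hydroxyl group at C-3 rather than C-8.
With this numbering: the hydroxyl at C-3; the triple bond between C-6 and C-7; a bromo group at C-8.
Putting it together: 8-bromodec-6-yn-3-ol.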